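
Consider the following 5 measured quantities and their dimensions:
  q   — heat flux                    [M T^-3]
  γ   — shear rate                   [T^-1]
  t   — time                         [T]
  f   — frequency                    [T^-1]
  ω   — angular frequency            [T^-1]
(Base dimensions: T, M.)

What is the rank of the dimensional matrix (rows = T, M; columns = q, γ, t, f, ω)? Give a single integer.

Dimensional matrix (T×M by q×γ×t×f×ω):
  T: [-3 -1  1 -1 -1]
  M: [ 1  0  0  0  0]
Row reduction gives pivot columns q,γ; rank = 2

2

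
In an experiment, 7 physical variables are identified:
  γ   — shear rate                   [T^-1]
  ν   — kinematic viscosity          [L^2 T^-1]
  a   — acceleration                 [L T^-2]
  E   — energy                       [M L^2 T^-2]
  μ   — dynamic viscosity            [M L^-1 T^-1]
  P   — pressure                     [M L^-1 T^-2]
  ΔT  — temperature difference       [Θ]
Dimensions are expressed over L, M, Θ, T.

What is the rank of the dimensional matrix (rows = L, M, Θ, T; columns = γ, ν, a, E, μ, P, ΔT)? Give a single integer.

4

Dimensional matrix (L×M×Θ×T by γ×ν×a×E×μ×P×ΔT):
  L: [ 0  2  1  2 -1 -1  0]
  M: [ 0  0  0  1  1  1  0]
  Θ: [ 0  0  0  0  0  0  1]
  T: [-1 -1 -2 -2 -1 -2  0]
RREF → pivots at {γ,ν,E,ΔT} ⇒ r = 4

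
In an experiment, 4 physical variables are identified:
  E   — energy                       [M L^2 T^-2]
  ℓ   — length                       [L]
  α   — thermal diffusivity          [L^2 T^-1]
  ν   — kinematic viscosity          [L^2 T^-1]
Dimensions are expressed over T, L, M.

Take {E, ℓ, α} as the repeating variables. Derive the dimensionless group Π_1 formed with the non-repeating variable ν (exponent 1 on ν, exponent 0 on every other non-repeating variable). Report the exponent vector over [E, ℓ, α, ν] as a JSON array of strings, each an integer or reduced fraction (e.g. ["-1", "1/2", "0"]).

["0", "0", "-1", "1"]

Exponent matrix [T,L,M] × [E,ℓ,α,ν]:
  T: [-2  0 -1 -1]
  L: [ 2  1  2  2]
  M: [ 1  0  0  0]
Row reduction gives pivot columns E,ℓ,α; rank = 3
Pivot set = {E,ℓ,α}, free = {ν}
RREF:
  r0: [   1    0    0    0]
  r1: [   0    1    0    0]
  r2: [   0    0    1    1]
Fix exponent of ν at 1; solve each RREF row for its pivot's exponent:
  r0: exp(E) + (0)·1 = 0 ⇒ exp(E) = 0
  r1: exp(ℓ) + (0)·1 = 0 ⇒ exp(ℓ) = 0
  r2: exp(α) + (1)·1 = 0 ⇒ exp(α) = -1
Π_1 = α^-1 · ν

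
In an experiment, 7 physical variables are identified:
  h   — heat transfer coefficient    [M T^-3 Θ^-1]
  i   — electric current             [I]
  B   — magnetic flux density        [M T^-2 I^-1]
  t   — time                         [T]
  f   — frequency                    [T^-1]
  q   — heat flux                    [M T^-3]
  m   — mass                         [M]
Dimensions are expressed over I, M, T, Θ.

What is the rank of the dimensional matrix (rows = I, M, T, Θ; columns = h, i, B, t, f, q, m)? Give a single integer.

4

Write exponents as rows I,M,T,Θ / cols h,i,B,t,f,q,m:
  I: [ 0  1 -1  0  0  0  0]
  M: [ 1  0  1  0  0  1  1]
  T: [-3  0 -2  1 -1 -3  0]
  Θ: [-1  0  0  0  0  0  0]
Row reduction gives pivot columns h,i,B,t; rank = 4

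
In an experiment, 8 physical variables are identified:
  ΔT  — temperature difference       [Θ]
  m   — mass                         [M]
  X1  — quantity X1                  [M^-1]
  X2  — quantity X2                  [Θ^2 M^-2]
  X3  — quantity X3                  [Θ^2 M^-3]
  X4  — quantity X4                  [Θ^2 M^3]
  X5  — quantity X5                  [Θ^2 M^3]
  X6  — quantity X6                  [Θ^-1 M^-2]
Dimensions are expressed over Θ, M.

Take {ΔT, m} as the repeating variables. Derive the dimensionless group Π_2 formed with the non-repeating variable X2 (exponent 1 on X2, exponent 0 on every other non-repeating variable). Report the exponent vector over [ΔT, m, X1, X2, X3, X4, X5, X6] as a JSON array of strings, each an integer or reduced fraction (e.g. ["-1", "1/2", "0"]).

Write exponents as rows Θ,M / cols ΔT,m,X1,X2,X3,X4,X5,X6:
  Θ: [ 1  0  0  2  2  2  2 -1]
  M: [ 0  1 -1 -2 -3  3  3 -2]
Echelon form has 2 nonzero rows (pivots: ΔT,m)
Repeat: ΔT,m; free: X1,X2,X3,X4,X5,X6
RREF:
  r0: [   1    0    0    2    2    2    2   -1]
  r1: [   0    1   -1   -2   -3    3    3   -2]
Fix exponent of X2 at 1, X1 at 0, X3 at 0, X4 at 0, X5 at 0, X6 at 0; solve each RREF row for its pivot's exponent:
  r0: exp(ΔT) + (2)·1 = 0 ⇒ exp(ΔT) = -2
  r1: exp(m) + (-2)·1 = 0 ⇒ exp(m) = 2
Π_2 = ΔT^-2 · m^2 · X2

["-2", "2", "0", "1", "0", "0", "0", "0"]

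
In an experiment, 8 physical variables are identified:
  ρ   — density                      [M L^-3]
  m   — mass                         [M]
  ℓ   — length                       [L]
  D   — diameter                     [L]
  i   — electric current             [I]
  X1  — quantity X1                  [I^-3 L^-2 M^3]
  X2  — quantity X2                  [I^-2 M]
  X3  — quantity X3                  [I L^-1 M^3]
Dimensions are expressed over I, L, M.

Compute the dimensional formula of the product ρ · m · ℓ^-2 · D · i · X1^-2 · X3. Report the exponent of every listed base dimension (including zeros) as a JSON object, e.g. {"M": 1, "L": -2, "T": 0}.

{"I": 8, "L": -1, "M": -1}

Dimensional matrix (I×L×M by ρ×m×ℓ×D×i×X1×X2×X3):
  I: [ 0  0  0  0  1 -3 -2  1]
  L: [-3  0  1  1  0 -2  0 -1]
  M: [ 1  1  0  0  0  3  1  3]
  [I]: (1)·0+(1)·0+(-2)·0+(1)·0+(1)·1+(-2)·-3+(1)·1 = 8
  [L]: (1)·-3+(1)·0+(-2)·1+(1)·1+(1)·0+(-2)·-2+(1)·-1 = -1
  [M]: (1)·1+(1)·1+(-2)·0+(1)·0+(1)·0+(-2)·3+(1)·3 = -1
⇒ I^8 L^-1 M^-1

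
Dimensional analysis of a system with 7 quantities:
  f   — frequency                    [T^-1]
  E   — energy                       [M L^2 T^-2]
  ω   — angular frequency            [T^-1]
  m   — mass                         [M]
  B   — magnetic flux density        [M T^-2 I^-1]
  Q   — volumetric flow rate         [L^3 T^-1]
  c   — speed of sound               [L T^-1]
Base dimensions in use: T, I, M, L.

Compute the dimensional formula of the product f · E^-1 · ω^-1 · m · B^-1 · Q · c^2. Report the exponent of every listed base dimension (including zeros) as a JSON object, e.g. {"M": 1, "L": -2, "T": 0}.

{"T": 1, "I": 1, "M": -1, "L": 3}

Write exponents as rows T,I,M,L / cols f,E,ω,m,B,Q,c:
  T: [-1 -2 -1  0 -2 -1 -1]
  I: [ 0  0  0  0 -1  0  0]
  M: [ 0  1  0  1  1  0  0]
  L: [ 0  2  0  0  0  3  1]
  [T]: (1)·-1+(-1)·-2+(-1)·-1+(1)·0+(-1)·-2+(1)·-1+(2)·-1 = 1
  [I]: (1)·0+(-1)·0+(-1)·0+(1)·0+(-1)·-1+(1)·0+(2)·0 = 1
  [M]: (1)·0+(-1)·1+(-1)·0+(1)·1+(-1)·1+(1)·0+(2)·0 = -1
  [L]: (1)·0+(-1)·2+(-1)·0+(1)·0+(-1)·0+(1)·3+(2)·1 = 3
⇒ T I M^-1 L^3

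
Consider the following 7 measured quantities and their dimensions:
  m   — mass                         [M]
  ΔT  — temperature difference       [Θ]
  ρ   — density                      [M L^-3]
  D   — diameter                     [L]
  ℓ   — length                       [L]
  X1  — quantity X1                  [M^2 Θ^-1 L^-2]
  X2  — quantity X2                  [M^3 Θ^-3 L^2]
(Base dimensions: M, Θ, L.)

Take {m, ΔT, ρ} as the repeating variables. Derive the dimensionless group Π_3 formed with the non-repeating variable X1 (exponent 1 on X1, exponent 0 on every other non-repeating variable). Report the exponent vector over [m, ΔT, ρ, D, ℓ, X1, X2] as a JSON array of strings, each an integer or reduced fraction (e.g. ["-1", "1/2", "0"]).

Dimensional matrix (M×Θ×L by m×ΔT×ρ×D×ℓ×X1×X2):
  M: [ 1  0  1  0  0  2  3]
  Θ: [ 0  1  0  0  0 -1 -3]
  L: [ 0  0 -3  1  1 -2  2]
RREF → pivots at {m,ΔT,ρ} ⇒ r = 3
Repeat: m,ΔT,ρ; free: D,ℓ,X1,X2
RREF:
  r0: [   1    0    0  1/3  1/3  4/3 11/3]
  r1: [   0    1    0    0    0   -1   -3]
  r2: [   0    0    1 -1/3 -1/3  2/3 -2/3]
Fix exponent of X1 at 1, D at 0, ℓ at 0, X2 at 0; solve each RREF row for its pivot's exponent:
  r0: exp(m) + (4/3)·1 = 0 ⇒ exp(m) = -4/3
  r1: exp(ΔT) + (-1)·1 = 0 ⇒ exp(ΔT) = 1
  r2: exp(ρ) + (2/3)·1 = 0 ⇒ exp(ρ) = -2/3
Π_3 = m^(-4/3) · ΔT · ρ^(-2/3) · X1

["-4/3", "1", "-2/3", "0", "0", "1", "0"]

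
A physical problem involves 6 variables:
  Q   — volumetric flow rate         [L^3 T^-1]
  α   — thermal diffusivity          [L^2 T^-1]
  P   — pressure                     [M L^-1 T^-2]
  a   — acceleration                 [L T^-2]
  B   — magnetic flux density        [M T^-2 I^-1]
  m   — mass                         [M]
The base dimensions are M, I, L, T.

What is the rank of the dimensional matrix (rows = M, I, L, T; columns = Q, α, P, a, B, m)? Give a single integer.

Dimensional matrix (M×I×L×T by Q×α×P×a×B×m):
  M: [ 0  0  1  0  1  1]
  I: [ 0  0  0  0 -1  0]
  L: [ 3  2 -1  1  0  0]
  T: [-1 -1 -2 -2 -2  0]
Row reduction gives pivot columns Q,α,P,B; rank = 4

4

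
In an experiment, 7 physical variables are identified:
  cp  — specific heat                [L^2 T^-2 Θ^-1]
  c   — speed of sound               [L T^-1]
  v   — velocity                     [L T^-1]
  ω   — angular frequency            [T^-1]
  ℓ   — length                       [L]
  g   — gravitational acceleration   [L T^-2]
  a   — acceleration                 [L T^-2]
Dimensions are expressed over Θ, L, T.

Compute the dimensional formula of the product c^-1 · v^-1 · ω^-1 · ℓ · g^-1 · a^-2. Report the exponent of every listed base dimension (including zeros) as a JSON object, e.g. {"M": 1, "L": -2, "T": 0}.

Dimensional matrix (Θ×L×T by cp×c×v×ω×ℓ×g×a):
  Θ: [-1  0  0  0  0  0  0]
  L: [ 2  1  1  0  1  1  1]
  T: [-2 -1 -1 -1  0 -2 -2]
  [Θ]: (-1)·0+(-1)·0+(-1)·0+(1)·0+(-1)·0+(-2)·0 = 0
  [L]: (-1)·1+(-1)·1+(-1)·0+(1)·1+(-1)·1+(-2)·1 = -4
  [T]: (-1)·-1+(-1)·-1+(-1)·-1+(1)·0+(-1)·-2+(-2)·-2 = 9
⇒ L^-4 T^9

{"Θ": 0, "L": -4, "T": 9}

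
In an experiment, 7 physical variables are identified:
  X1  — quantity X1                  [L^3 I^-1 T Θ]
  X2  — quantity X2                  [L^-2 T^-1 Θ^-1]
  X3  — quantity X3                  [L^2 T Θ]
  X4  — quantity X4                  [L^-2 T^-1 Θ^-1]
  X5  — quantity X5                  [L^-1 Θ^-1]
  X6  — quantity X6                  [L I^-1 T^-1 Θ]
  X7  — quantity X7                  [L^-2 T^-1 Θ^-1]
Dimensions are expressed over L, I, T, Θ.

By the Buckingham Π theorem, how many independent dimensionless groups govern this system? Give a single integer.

4

Dimensional matrix (L×I×T×Θ by X1×X2×X3×X4×X5×X6×X7):
  L: [ 3 -2  2 -2 -1  1 -2]
  I: [-1  0  0  0  0 -1  0]
  T: [ 1 -1  1 -1  0 -1 -1]
  Θ: [ 1 -1  1 -1 -1  1 -1]
RREF → pivots at {X1,X2,X5} ⇒ r = 3
7 vars − rank 3 = 4 Π groups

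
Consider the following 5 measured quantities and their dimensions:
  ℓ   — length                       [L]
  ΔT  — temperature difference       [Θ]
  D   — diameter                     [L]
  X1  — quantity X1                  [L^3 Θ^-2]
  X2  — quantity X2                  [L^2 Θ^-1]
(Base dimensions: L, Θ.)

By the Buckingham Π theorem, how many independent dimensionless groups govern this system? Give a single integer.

Write exponents as rows L,Θ / cols ℓ,ΔT,D,X1,X2:
  L: [ 1  0  1  3  2]
  Θ: [ 0  1  0 -2 -1]
RREF → pivots at {ℓ,ΔT} ⇒ r = 2
5 vars − rank 2 = 3 Π groups

3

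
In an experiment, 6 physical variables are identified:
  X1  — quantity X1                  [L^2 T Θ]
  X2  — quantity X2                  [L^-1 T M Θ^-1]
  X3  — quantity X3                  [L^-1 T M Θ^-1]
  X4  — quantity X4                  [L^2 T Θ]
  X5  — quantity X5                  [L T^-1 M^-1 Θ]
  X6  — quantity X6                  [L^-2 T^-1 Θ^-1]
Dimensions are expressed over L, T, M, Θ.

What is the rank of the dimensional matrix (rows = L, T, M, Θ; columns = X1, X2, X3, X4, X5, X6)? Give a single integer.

2

Write exponents as rows L,T,M,Θ / cols X1,X2,X3,X4,X5,X6:
  L: [ 2 -1 -1  2  1 -2]
  T: [ 1  1  1  1 -1 -1]
  M: [ 0  1  1  0 -1  0]
  Θ: [ 1 -1 -1  1  1 -1]
Row reduction gives pivot columns X1,X2; rank = 2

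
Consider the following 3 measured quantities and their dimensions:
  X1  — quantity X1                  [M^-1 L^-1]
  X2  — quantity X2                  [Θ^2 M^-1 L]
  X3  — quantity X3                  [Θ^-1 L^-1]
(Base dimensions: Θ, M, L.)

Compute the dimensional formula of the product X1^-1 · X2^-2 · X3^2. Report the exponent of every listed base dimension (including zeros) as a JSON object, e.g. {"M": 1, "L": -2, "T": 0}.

{"Θ": -6, "M": 3, "L": -3}

Dimensional matrix (Θ×M×L by X1×X2×X3):
  Θ: [ 0  2 -1]
  M: [-1 -1  0]
  L: [-1  1 -1]
  [Θ]: (-1)·0+(-2)·2+(2)·-1 = -6
  [M]: (-1)·-1+(-2)·-1+(2)·0 = 3
  [L]: (-1)·-1+(-2)·1+(2)·-1 = -3
⇒ Θ^-6 M^3 L^-3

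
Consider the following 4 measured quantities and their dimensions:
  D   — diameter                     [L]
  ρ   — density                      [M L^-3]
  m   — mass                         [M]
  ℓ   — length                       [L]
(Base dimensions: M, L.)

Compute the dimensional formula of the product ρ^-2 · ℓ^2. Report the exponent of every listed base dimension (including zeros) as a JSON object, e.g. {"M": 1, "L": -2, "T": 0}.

Dimensional matrix (M×L by D×ρ×m×ℓ):
  M: [ 0  1  1  0]
  L: [ 1 -3  0  1]
  [M]: (-2)·1+(2)·0 = -2
  [L]: (-2)·-3+(2)·1 = 8
⇒ M^-2 L^8

{"M": -2, "L": 8}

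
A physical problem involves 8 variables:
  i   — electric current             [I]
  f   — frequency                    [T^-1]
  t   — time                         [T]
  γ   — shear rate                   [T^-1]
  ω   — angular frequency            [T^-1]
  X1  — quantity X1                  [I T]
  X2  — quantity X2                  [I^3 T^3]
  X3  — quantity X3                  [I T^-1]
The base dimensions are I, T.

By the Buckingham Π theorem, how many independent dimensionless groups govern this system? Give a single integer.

6

Write exponents as rows I,T / cols i,f,t,γ,ω,X1,X2,X3:
  I: [ 1  0  0  0  0  1  3  1]
  T: [ 0 -1  1 -1 -1  1  3 -1]
RREF → pivots at {i,f} ⇒ r = 2
n=8, r=2 ⇒ 6 dimensionless groups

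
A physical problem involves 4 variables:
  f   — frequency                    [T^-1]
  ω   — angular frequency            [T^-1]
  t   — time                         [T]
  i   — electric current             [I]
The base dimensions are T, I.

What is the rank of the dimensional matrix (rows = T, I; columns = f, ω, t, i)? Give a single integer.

Dimensional matrix (T×I by f×ω×t×i):
  T: [-1 -1  1  0]
  I: [ 0  0  0  1]
Echelon form has 2 nonzero rows (pivots: f,i)

2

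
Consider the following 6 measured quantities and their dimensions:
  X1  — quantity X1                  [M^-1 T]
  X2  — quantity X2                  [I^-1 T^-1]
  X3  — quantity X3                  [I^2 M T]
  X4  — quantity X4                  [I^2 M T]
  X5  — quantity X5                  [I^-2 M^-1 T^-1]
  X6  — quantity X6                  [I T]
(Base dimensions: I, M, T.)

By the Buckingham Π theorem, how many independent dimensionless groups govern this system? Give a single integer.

Exponent matrix [I,M,T] × [X1,X2,X3,X4,X5,X6]:
  I: [ 0 -1  2  2 -2  1]
  M: [-1  0  1  1 -1  0]
  T: [ 1 -1  1  1 -1  1]
Row reduction gives pivot columns X1,X2; rank = 2
6 vars − rank 2 = 4 Π groups

4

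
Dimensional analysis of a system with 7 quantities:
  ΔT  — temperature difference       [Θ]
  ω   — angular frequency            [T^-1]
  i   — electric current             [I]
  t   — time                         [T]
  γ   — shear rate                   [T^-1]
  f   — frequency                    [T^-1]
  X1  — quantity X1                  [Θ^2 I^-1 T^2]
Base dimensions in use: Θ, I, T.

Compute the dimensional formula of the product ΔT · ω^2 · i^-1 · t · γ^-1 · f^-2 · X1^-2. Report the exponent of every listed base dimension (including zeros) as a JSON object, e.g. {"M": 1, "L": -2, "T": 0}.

{"Θ": -3, "I": 1, "T": -2}

Exponent matrix [Θ,I,T] × [ΔT,ω,i,t,γ,f,X1]:
  Θ: [ 1  0  0  0  0  0  2]
  I: [ 0  0  1  0  0  0 -1]
  T: [ 0 -1  0  1 -1 -1  2]
  [Θ]: (1)·1+(2)·0+(-1)·0+(1)·0+(-1)·0+(-2)·0+(-2)·2 = -3
  [I]: (1)·0+(2)·0+(-1)·1+(1)·0+(-1)·0+(-2)·0+(-2)·-1 = 1
  [T]: (1)·0+(2)·-1+(-1)·0+(1)·1+(-1)·-1+(-2)·-1+(-2)·2 = -2
⇒ Θ^-3 I T^-2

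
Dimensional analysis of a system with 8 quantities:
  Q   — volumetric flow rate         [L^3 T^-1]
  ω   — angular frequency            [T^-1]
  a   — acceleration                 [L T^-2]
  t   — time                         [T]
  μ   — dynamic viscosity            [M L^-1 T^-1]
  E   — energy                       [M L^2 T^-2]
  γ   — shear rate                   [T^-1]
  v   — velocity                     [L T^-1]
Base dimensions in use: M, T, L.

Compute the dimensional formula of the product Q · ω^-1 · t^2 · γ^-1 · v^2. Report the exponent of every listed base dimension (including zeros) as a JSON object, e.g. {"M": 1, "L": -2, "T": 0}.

{"M": 0, "T": 1, "L": 5}

Exponent matrix [M,T,L] × [Q,ω,a,t,μ,E,γ,v]:
  M: [ 0  0  0  0  1  1  0  0]
  T: [-1 -1 -2  1 -1 -2 -1 -1]
  L: [ 3  0  1  0 -1  2  0  1]
  [M]: (1)·0+(-1)·0+(2)·0+(-1)·0+(2)·0 = 0
  [T]: (1)·-1+(-1)·-1+(2)·1+(-1)·-1+(2)·-1 = 1
  [L]: (1)·3+(-1)·0+(2)·0+(-1)·0+(2)·1 = 5
⇒ T L^5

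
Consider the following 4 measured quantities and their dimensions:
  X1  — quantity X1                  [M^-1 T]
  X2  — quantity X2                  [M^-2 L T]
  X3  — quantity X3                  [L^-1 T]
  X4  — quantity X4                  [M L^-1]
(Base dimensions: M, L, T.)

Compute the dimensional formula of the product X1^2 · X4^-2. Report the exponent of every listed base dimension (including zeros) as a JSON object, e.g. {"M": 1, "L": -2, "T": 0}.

{"M": -4, "L": 2, "T": 2}

Exponent matrix [M,L,T] × [X1,X2,X3,X4]:
  M: [-1 -2  0  1]
  L: [ 0  1 -1 -1]
  T: [ 1  1  1  0]
  [M]: (2)·-1+(-2)·1 = -4
  [L]: (2)·0+(-2)·-1 = 2
  [T]: (2)·1+(-2)·0 = 2
⇒ M^-4 L^2 T^2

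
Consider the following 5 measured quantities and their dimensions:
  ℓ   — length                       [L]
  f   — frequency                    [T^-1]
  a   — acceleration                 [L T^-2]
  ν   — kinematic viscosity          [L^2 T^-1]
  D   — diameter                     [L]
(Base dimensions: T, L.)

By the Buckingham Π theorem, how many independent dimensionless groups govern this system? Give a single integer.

Exponent matrix [T,L] × [ℓ,f,a,ν,D]:
  T: [ 0 -1 -2 -1  0]
  L: [ 1  0  1  2  1]
Echelon form has 2 nonzero rows (pivots: ℓ,f)
Π count = n − r = 5 − 2 = 3

3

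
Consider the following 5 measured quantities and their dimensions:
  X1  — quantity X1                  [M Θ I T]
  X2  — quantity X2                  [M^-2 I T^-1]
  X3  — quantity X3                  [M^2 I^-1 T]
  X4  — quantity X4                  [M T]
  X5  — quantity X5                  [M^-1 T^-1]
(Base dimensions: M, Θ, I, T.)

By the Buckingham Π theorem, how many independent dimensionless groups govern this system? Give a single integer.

Write exponents as rows M,Θ,I,T / cols X1,X2,X3,X4,X5:
  M: [ 1 -2  2  1 -1]
  Θ: [ 1  0  0  0  0]
  I: [ 1  1 -1  0  0]
  T: [ 1 -1  1  1 -1]
Echelon form has 3 nonzero rows (pivots: X1,X2,X4)
n=5, r=3 ⇒ 2 dimensionless groups

2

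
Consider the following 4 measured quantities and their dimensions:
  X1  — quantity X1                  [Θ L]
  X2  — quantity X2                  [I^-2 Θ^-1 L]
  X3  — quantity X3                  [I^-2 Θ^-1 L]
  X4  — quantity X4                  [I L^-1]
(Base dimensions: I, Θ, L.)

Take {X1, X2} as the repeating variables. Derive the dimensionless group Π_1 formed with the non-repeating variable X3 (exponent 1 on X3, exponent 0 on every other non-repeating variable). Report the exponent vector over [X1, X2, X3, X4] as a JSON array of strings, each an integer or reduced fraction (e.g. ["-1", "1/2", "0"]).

["0", "-1", "1", "0"]

Write exponents as rows I,Θ,L / cols X1,X2,X3,X4:
  I: [ 0 -2 -2  1]
  Θ: [ 1 -1 -1  0]
  L: [ 1  1  1 -1]
Echelon form has 2 nonzero rows (pivots: X1,X2)
Pivot set = {X1,X2}, free = {X3,X4}
RREF:
  r0: [   1    0    0 -1/2]
  r1: [   0    1    1 -1/2]
  r2: [   0    0    0    0]
Fix exponent of X3 at 1, X4 at 0; solve each RREF row for its pivot's exponent:
  r0: exp(X1) + (0)·1 = 0 ⇒ exp(X1) = 0
  r1: exp(X2) + (1)·1 = 0 ⇒ exp(X2) = -1
Π_1 = X2^-1 · X3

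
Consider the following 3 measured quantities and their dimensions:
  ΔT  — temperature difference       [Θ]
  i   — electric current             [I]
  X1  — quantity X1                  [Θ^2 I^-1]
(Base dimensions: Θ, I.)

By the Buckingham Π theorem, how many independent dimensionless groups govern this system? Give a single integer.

Exponent matrix [Θ,I] × [ΔT,i,X1]:
  Θ: [ 1  0  2]
  I: [ 0  1 -1]
RREF → pivots at {ΔT,i} ⇒ r = 2
Π count = n − r = 3 − 2 = 1

1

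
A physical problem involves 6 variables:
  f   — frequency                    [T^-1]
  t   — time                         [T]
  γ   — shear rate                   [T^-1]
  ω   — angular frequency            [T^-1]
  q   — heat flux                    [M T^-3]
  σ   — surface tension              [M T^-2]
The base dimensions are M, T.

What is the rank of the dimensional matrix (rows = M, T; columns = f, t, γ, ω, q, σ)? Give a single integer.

2

Exponent matrix [M,T] × [f,t,γ,ω,q,σ]:
  M: [ 0  0  0  0  1  1]
  T: [-1  1 -1 -1 -3 -2]
Row reduction gives pivot columns f,q; rank = 2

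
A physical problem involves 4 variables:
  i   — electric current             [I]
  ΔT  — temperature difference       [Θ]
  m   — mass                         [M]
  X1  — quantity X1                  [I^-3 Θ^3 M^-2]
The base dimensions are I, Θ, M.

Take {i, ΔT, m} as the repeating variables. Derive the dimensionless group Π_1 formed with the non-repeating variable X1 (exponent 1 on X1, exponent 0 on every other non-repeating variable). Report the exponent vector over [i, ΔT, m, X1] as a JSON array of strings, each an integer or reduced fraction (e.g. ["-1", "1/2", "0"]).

Exponent matrix [I,Θ,M] × [i,ΔT,m,X1]:
  I: [ 1  0  0 -3]
  Θ: [ 0  1  0  3]
  M: [ 0  0  1 -2]
Row reduction gives pivot columns i,ΔT,m; rank = 3
Repeat: i,ΔT,m; free: X1
RREF:
  r0: [   1    0    0   -3]
  r1: [   0    1    0    3]
  r2: [   0    0    1   -2]
Fix exponent of X1 at 1; solve each RREF row for its pivot's exponent:
  r0: exp(i) + (-3)·1 = 0 ⇒ exp(i) = 3
  r1: exp(ΔT) + (3)·1 = 0 ⇒ exp(ΔT) = -3
  r2: exp(m) + (-2)·1 = 0 ⇒ exp(m) = 2
Π_1 = i^3 · ΔT^-3 · m^2 · X1

["3", "-3", "2", "1"]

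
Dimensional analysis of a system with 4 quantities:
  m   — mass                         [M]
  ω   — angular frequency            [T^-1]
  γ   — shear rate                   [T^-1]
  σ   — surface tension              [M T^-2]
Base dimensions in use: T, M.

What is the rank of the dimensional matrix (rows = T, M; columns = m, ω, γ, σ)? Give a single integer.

2

Dimensional matrix (T×M by m×ω×γ×σ):
  T: [ 0 -1 -1 -2]
  M: [ 1  0  0  1]
Row reduction gives pivot columns m,ω; rank = 2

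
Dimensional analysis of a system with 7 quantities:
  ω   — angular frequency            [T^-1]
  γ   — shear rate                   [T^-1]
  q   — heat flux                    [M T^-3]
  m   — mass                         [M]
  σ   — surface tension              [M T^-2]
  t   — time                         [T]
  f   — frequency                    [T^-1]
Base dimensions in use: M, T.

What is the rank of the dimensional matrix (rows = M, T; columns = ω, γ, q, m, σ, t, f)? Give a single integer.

2

Exponent matrix [M,T] × [ω,γ,q,m,σ,t,f]:
  M: [ 0  0  1  1  1  0  0]
  T: [-1 -1 -3  0 -2  1 -1]
RREF → pivots at {ω,q} ⇒ r = 2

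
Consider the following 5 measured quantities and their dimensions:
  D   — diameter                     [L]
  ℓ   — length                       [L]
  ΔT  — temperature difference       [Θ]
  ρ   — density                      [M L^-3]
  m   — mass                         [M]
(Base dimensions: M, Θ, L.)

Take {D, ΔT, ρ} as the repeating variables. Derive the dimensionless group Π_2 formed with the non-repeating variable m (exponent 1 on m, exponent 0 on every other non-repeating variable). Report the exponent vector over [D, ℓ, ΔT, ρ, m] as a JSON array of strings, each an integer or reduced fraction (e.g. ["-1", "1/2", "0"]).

["-3", "0", "0", "-1", "1"]

Write exponents as rows M,Θ,L / cols D,ℓ,ΔT,ρ,m:
  M: [ 0  0  0  1  1]
  Θ: [ 0  0  1  0  0]
  L: [ 1  1  0 -3  0]
RREF → pivots at {D,ΔT,ρ} ⇒ r = 3
Repeat: D,ΔT,ρ; free: ℓ,m
RREF:
  r0: [   1    1    0    0    3]
  r1: [   0    0    1    0    0]
  r2: [   0    0    0    1    1]
Fix exponent of m at 1, ℓ at 0; solve each RREF row for its pivot's exponent:
  r0: exp(D) + (3)·1 = 0 ⇒ exp(D) = -3
  r1: exp(ΔT) + (0)·1 = 0 ⇒ exp(ΔT) = 0
  r2: exp(ρ) + (1)·1 = 0 ⇒ exp(ρ) = -1
Π_2 = D^-3 · ρ^-1 · m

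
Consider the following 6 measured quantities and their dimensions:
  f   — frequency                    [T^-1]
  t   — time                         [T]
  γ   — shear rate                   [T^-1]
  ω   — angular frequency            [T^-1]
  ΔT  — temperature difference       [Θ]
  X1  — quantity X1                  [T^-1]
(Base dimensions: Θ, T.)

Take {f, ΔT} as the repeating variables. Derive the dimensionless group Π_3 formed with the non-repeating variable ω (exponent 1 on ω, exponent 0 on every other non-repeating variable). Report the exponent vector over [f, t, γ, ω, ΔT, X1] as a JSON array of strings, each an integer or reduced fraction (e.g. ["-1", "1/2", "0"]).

Dimensional matrix (Θ×T by f×t×γ×ω×ΔT×X1):
  Θ: [ 0  0  0  0  1  0]
  T: [-1  1 -1 -1  0 -1]
Echelon form has 2 nonzero rows (pivots: f,ΔT)
Repeat: f,ΔT; free: t,γ,ω,X1
RREF:
  r0: [   1   -1    1    1    0    1]
  r1: [   0    0    0    0    1    0]
Fix exponent of ω at 1, t at 0, γ at 0, X1 at 0; solve each RREF row for its pivot's exponent:
  r0: exp(f) + (1)·1 = 0 ⇒ exp(f) = -1
  r1: exp(ΔT) + (0)·1 = 0 ⇒ exp(ΔT) = 0
Π_3 = f^-1 · ω

["-1", "0", "0", "1", "0", "0"]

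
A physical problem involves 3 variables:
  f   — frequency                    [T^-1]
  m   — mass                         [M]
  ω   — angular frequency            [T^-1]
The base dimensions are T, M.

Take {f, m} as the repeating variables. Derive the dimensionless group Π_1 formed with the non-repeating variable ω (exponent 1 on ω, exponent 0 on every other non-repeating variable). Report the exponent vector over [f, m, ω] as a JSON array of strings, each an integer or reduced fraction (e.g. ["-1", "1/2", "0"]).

["-1", "0", "1"]

Exponent matrix [T,M] × [f,m,ω]:
  T: [-1  0 -1]
  M: [ 0  1  0]
RREF → pivots at {f,m} ⇒ r = 2
Pivot set = {f,m}, free = {ω}
RREF:
  r0: [   1    0    1]
  r1: [   0    1    0]
Fix exponent of ω at 1; solve each RREF row for its pivot's exponent:
  r0: exp(f) + (1)·1 = 0 ⇒ exp(f) = -1
  r1: exp(m) + (0)·1 = 0 ⇒ exp(m) = 0
Π_1 = f^-1 · ω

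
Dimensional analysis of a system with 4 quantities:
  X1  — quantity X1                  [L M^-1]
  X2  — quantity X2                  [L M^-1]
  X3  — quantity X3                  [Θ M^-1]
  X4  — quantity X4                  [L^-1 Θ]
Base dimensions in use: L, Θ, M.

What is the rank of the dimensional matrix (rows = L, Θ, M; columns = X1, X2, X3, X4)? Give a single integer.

Exponent matrix [L,Θ,M] × [X1,X2,X3,X4]:
  L: [ 1  1  0 -1]
  Θ: [ 0  0  1  1]
  M: [-1 -1 -1  0]
Row reduction gives pivot columns X1,X3; rank = 2

2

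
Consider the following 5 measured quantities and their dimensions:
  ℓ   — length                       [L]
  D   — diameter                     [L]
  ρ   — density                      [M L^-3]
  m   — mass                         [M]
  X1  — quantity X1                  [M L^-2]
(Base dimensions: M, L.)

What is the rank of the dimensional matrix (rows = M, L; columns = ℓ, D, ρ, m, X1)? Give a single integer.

Write exponents as rows M,L / cols ℓ,D,ρ,m,X1:
  M: [ 0  0  1  1  1]
  L: [ 1  1 -3  0 -2]
Echelon form has 2 nonzero rows (pivots: ℓ,ρ)

2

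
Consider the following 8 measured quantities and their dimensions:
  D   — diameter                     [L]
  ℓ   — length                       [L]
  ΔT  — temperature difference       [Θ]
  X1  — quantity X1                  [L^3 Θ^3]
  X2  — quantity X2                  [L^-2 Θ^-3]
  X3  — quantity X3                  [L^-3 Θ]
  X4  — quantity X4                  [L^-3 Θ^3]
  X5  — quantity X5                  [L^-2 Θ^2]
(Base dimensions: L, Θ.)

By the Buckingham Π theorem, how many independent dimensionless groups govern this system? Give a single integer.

6

Dimensional matrix (L×Θ by D×ℓ×ΔT×X1×X2×X3×X4×X5):
  L: [ 1  1  0  3 -2 -3 -3 -2]
  Θ: [ 0  0  1  3 -3  1  3  2]
Echelon form has 2 nonzero rows (pivots: D,ΔT)
n=8, r=2 ⇒ 6 dimensionless groups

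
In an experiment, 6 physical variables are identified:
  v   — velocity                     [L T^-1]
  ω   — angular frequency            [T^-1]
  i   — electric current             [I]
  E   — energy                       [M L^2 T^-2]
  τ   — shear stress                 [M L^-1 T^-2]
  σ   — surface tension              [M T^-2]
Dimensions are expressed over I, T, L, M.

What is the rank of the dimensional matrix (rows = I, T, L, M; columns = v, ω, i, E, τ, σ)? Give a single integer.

Exponent matrix [I,T,L,M] × [v,ω,i,E,τ,σ]:
  I: [ 0  0  1  0  0  0]
  T: [-1 -1  0 -2 -2 -2]
  L: [ 1  0  0  2 -1  0]
  M: [ 0  0  0  1  1  1]
RREF → pivots at {v,ω,i,E} ⇒ r = 4

4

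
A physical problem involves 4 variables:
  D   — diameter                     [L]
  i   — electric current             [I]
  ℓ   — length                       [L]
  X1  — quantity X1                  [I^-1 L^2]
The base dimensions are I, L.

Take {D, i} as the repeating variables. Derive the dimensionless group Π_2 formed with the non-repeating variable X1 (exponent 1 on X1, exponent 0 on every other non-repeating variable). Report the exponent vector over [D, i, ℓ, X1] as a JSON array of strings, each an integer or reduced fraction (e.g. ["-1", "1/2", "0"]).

Dimensional matrix (I×L by D×i×ℓ×X1):
  I: [ 0  1  0 -1]
  L: [ 1  0  1  2]
Echelon form has 2 nonzero rows (pivots: D,i)
Repeat: D,i; free: ℓ,X1
RREF:
  r0: [   1    0    1    2]
  r1: [   0    1    0   -1]
Fix exponent of X1 at 1, ℓ at 0; solve each RREF row for its pivot's exponent:
  r0: exp(D) + (2)·1 = 0 ⇒ exp(D) = -2
  r1: exp(i) + (-1)·1 = 0 ⇒ exp(i) = 1
Π_2 = D^-2 · i · X1

["-2", "1", "0", "1"]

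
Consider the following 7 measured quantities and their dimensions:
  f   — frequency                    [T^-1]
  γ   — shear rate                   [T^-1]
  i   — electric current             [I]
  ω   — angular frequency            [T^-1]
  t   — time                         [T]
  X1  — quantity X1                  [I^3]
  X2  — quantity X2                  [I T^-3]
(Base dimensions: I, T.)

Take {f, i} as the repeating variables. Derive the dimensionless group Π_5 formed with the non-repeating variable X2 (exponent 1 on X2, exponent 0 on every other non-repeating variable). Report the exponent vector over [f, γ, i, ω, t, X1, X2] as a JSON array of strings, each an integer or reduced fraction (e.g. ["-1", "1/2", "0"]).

Exponent matrix [I,T] × [f,γ,i,ω,t,X1,X2]:
  I: [ 0  0  1  0  0  3  1]
  T: [-1 -1  0 -1  1  0 -3]
RREF → pivots at {f,i} ⇒ r = 2
Pivot set = {f,i}, free = {γ,ω,t,X1,X2}
RREF:
  r0: [   1    1    0    1   -1    0    3]
  r1: [   0    0    1    0    0    3    1]
Fix exponent of X2 at 1, γ at 0, ω at 0, t at 0, X1 at 0; solve each RREF row for its pivot's exponent:
  r0: exp(f) + (3)·1 = 0 ⇒ exp(f) = -3
  r1: exp(i) + (1)·1 = 0 ⇒ exp(i) = -1
Π_5 = f^-3 · i^-1 · X2

["-3", "0", "-1", "0", "0", "0", "1"]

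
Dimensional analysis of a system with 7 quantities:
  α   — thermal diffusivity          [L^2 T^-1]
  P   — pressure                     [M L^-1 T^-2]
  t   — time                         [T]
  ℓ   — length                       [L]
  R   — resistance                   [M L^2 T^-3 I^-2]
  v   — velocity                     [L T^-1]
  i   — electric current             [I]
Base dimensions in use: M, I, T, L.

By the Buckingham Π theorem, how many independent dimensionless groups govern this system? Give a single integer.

3

Exponent matrix [M,I,T,L] × [α,P,t,ℓ,R,v,i]:
  M: [ 0  1  0  0  1  0  0]
  I: [ 0  0  0  0 -2  0  1]
  T: [-1 -2  1  0 -3 -1  0]
  L: [ 2 -1  0  1  2  1  0]
RREF → pivots at {α,P,t,R} ⇒ r = 4
Π count = n − r = 7 − 4 = 3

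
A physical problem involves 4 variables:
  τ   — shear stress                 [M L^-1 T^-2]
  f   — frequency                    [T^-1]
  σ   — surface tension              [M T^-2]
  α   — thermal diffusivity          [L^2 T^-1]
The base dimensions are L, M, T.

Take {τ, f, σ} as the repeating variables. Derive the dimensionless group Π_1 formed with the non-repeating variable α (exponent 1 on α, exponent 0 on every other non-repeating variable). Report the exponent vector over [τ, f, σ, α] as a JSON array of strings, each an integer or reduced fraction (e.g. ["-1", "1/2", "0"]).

["2", "-1", "-2", "1"]

Dimensional matrix (L×M×T by τ×f×σ×α):
  L: [-1  0  0  2]
  M: [ 1  0  1  0]
  T: [-2 -1 -2 -1]
RREF → pivots at {τ,f,σ} ⇒ r = 3
Pivot set = {τ,f,σ}, free = {α}
RREF:
  r0: [   1    0    0   -2]
  r1: [   0    1    0    1]
  r2: [   0    0    1    2]
Fix exponent of α at 1; solve each RREF row for its pivot's exponent:
  r0: exp(τ) + (-2)·1 = 0 ⇒ exp(τ) = 2
  r1: exp(f) + (1)·1 = 0 ⇒ exp(f) = -1
  r2: exp(σ) + (2)·1 = 0 ⇒ exp(σ) = -2
Π_1 = τ^2 · f^-1 · σ^-2 · α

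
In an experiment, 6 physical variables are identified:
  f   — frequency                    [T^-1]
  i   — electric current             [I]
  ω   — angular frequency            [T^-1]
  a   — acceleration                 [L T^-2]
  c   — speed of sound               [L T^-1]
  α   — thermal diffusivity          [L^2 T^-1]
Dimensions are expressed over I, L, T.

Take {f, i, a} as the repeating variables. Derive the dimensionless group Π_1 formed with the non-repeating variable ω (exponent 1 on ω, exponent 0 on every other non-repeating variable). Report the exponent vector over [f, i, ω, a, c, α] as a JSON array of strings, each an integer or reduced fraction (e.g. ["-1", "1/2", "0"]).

["-1", "0", "1", "0", "0", "0"]

Exponent matrix [I,L,T] × [f,i,ω,a,c,α]:
  I: [ 0  1  0  0  0  0]
  L: [ 0  0  0  1  1  2]
  T: [-1  0 -1 -2 -1 -1]
Row reduction gives pivot columns f,i,a; rank = 3
Repeat: f,i,a; free: ω,c,α
RREF:
  r0: [   1    0    1    0   -1   -3]
  r1: [   0    1    0    0    0    0]
  r2: [   0    0    0    1    1    2]
Fix exponent of ω at 1, c at 0, α at 0; solve each RREF row for its pivot's exponent:
  r0: exp(f) + (1)·1 = 0 ⇒ exp(f) = -1
  r1: exp(i) + (0)·1 = 0 ⇒ exp(i) = 0
  r2: exp(a) + (0)·1 = 0 ⇒ exp(a) = 0
Π_1 = f^-1 · ω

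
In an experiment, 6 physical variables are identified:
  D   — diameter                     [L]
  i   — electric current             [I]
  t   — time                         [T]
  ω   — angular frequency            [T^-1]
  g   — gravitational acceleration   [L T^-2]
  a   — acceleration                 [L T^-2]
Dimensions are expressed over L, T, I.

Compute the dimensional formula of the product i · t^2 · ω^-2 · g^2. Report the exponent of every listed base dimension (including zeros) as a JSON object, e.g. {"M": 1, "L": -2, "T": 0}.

Dimensional matrix (L×T×I by D×i×t×ω×g×a):
  L: [ 1  0  0  0  1  1]
  T: [ 0  0  1 -1 -2 -2]
  I: [ 0  1  0  0  0  0]
  [L]: (1)·0+(2)·0+(-2)·0+(2)·1 = 2
  [T]: (1)·0+(2)·1+(-2)·-1+(2)·-2 = 0
  [I]: (1)·1+(2)·0+(-2)·0+(2)·0 = 1
⇒ L^2 I

{"L": 2, "T": 0, "I": 1}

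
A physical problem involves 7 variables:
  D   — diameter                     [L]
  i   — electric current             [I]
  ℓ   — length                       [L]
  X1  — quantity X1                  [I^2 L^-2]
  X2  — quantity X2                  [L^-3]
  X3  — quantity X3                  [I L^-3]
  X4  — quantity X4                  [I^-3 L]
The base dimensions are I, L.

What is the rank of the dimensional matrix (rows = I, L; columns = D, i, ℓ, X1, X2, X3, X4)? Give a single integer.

Write exponents as rows I,L / cols D,i,ℓ,X1,X2,X3,X4:
  I: [ 0  1  0  2  0  1 -3]
  L: [ 1  0  1 -2 -3 -3  1]
Row reduction gives pivot columns D,i; rank = 2

2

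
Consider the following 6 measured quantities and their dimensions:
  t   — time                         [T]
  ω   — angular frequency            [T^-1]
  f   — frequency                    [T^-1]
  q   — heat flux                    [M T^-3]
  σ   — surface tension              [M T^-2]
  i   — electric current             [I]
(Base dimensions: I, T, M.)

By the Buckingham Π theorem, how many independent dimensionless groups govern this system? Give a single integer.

3

Write exponents as rows I,T,M / cols t,ω,f,q,σ,i:
  I: [ 0  0  0  0  0  1]
  T: [ 1 -1 -1 -3 -2  0]
  M: [ 0  0  0  1  1  0]
Echelon form has 3 nonzero rows (pivots: t,q,i)
Π count = n − r = 6 − 3 = 3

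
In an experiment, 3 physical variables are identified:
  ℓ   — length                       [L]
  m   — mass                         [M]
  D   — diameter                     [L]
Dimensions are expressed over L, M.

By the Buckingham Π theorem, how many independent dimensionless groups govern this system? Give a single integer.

1

Write exponents as rows L,M / cols ℓ,m,D:
  L: [ 1  0  1]
  M: [ 0  1  0]
Echelon form has 2 nonzero rows (pivots: ℓ,m)
n=3, r=2 ⇒ 1 dimensionless group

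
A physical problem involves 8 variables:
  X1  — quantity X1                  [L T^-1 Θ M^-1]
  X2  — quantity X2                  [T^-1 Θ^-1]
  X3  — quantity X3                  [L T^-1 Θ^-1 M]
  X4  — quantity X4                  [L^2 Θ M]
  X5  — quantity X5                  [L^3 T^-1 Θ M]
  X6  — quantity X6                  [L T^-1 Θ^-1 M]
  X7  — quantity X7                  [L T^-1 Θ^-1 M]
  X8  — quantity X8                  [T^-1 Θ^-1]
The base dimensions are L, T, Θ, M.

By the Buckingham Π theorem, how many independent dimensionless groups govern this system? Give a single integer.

Dimensional matrix (L×T×Θ×M by X1×X2×X3×X4×X5×X6×X7×X8):
  L: [ 1  0  1  2  3  1  1  0]
  T: [-1 -1 -1  0 -1 -1 -1 -1]
  Θ: [ 1 -1 -1  1  1 -1 -1 -1]
  M: [-1  0  1  1  1  1  1  0]
Row reduction gives pivot columns X1,X2,X3; rank = 3
n=8, r=3 ⇒ 5 dimensionless groups

5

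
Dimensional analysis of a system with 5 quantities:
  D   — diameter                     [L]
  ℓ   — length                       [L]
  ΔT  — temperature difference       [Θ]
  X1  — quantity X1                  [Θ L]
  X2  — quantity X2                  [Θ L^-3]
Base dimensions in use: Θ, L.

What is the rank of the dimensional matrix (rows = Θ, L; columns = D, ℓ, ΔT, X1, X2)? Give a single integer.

Write exponents as rows Θ,L / cols D,ℓ,ΔT,X1,X2:
  Θ: [ 0  0  1  1  1]
  L: [ 1  1  0  1 -3]
RREF → pivots at {D,ΔT} ⇒ r = 2

2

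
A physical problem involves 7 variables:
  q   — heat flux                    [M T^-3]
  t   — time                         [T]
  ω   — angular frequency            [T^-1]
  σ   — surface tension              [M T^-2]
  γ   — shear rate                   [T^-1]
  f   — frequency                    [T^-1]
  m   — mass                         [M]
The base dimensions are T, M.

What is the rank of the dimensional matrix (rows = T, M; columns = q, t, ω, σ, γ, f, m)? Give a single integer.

2

Write exponents as rows T,M / cols q,t,ω,σ,γ,f,m:
  T: [-3  1 -1 -2 -1 -1  0]
  M: [ 1  0  0  1  0  0  1]
Row reduction gives pivot columns q,t; rank = 2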